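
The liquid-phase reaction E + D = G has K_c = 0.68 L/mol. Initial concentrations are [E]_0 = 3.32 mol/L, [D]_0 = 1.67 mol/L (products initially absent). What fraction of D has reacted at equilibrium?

Let X = conversion of D; extent ξ = 1.67·X mol/L.
Concentrations: [E] = 3.32 − 1.67X; [D] = 1.67 − 1.67X; [G] = 1.67X.
K_c = [G] / ([E] [D]).
Setting equal to 0.68 and solving for X on (0,1) gives X = 0.610.

X = 0.610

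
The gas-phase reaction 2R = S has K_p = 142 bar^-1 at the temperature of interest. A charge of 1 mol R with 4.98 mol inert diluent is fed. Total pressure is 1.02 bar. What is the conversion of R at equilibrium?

X = 0.871

Let X = conversion of R (basis 1 mol R); extent of reaction ξ = 0.5X.
Mole table: n_R = 1 − X; n_S = 0.5X; n_I = 4.98 (inert).
Summing: n_T = 5.98 − 0.5X.
y_i = n_i/n_T, p_i = y_i·P. K_p = p_S / (p_R^2).
Equating to 142 bar^-1 and solving on 0 < X < 1: X = 0.871.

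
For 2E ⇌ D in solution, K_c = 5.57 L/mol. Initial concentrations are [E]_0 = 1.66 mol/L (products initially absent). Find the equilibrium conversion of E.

X = 0.793

Let X = conversion of E; extent ξ = 1.66X/2 mol/L.
Concentrations: [E] = 1.66 − 1.66X; [D] = 0.83X.
K_c = [D] / ([E]^2).
This equals 5.57 at X = 0.793 (the root in 0 < X < 1).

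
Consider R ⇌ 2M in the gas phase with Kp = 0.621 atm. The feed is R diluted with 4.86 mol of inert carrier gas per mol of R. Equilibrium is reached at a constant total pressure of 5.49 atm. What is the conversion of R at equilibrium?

X = 0.340

Let X = conversion of R (basis 1 mol R); extent of reaction ξ = X.
Mole table: n_R = 1 − X; n_M = 2X; n_I = 4.86 (inert).
Summing: n_T = 5.86 + X.
y_i = n_i/n_T, p_i = y_i·P. Kp = p_M^2 / (p_R).
Setting this equal to 0.621 atm and taking the physical root (0 < X < 1) gives X = 0.340.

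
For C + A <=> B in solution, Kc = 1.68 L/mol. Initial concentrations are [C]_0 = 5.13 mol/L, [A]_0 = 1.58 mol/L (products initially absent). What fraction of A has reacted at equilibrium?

Let X = conversion of A; extent ξ = 1.58·X mol/L.
Concentrations: [C] = 5.13 − 1.58X; [A] = 1.58 − 1.58X; [B] = 1.58X.
Kc = [B] / ([C] [A]).
This equals 1.68 at X = 0.864 (the root in 0 < X < 1).

X = 0.864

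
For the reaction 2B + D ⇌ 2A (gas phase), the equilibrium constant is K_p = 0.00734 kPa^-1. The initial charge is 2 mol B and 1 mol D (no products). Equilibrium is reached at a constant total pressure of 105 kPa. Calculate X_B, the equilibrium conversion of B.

Take 2 mol B as basis and let X be its fractional conversion, so ξ = X.
At extent ξ: n_B = 2 − 2X; n_D = 1 − X; n_A = 2X.
n_T = Σnᵢ = 3 − X.
y_i = n_i/n_T, p_i = y_i·P. K_p = p_A^2 / (p_B^2 p_D).
Substituting and setting equal to 0.00734 kPa^-1 gives a polynomial in X; the root in (0,1) is X = 0.308.

X = 0.308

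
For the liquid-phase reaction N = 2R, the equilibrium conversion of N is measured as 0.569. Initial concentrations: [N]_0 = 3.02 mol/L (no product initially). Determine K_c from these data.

Let X = conversion of N.
Concentrations: [N] = 3.02 − 3.02X; [R] = 6.04X.
At X = 0.569: [N] = 1.3, [R] = 3.44.
K_c = [R]^2 / ([N]) = 9.07 mol/L.

K_c = 9.07 mol/L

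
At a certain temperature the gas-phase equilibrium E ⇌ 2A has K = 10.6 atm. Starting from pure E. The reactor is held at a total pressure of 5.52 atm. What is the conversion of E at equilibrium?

Take 1 mol E as basis and let X be its fractional conversion, so ξ = X.
At extent ξ: n_E = 1 − X; n_A = 2X.
Summing: n_T = 1 + X.
With p_i = (n_i/n_T)P, K = p_A^2 / (p_E).
Setting this equal to 10.6 atm and taking the physical root (0 < X < 1) gives X = 0.570.

X = 0.570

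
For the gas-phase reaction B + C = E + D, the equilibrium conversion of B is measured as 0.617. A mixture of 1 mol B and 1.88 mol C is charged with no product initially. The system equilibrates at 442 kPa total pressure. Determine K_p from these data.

K_p = 0.787

Basis: 1 mol B initially; let X = conversion of B. Extent ξ = X.
Moles: n_B = 1 − X; n_C = 1.88 − X; n_E = X; n_D = X.
Total moles n_T = 2.88 (Δν = 0, constant).
At X = 0.617: n_B = 0.383, n_C = 1.26, n_E = 0.617, n_D = 0.617, n_T = 2.88.
p_i = (n_i/n_T)·P. K_p = p_E p_D / (p_B p_C) = 0.787.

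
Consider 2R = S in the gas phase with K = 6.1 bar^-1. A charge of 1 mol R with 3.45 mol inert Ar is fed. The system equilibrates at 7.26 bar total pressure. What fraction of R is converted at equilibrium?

Let X = conversion of R (basis 1 mol R); extent of reaction ξ = 0.5X.
Moles: n_R = 1 − X; n_S = 0.5X; n_I = 3.45 (inert).
n_T = Σnᵢ = 4.45 − 0.5X.
Mole fractions y_i = n_i/n_T; K = p_S / (p_R^2) with p_i = y_i·P.
Equating to 6.1 bar^-1 and solving on 0 < X < 1: X = 0.808.

X = 0.808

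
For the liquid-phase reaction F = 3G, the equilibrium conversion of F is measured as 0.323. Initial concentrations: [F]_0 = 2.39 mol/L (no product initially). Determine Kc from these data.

Kc = 7.68 (mol/L)^2

Let X = conversion of F.
Concentrations: [F] = 2.39 − 2.39X; [G] = 7.17X.
At X = 0.323: [F] = 1.62, [G] = 2.32.
Kc = [G]^3 / ([F]) = 7.68 (mol/L)^2.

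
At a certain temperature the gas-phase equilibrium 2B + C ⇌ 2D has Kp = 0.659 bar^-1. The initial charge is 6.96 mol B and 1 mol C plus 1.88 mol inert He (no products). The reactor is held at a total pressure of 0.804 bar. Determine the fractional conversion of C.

X = 0.501

Take 1 mol C as basis and let X be its fractional conversion, so ξ = X.
At extent ξ: n_B = 6.96 − 2X; n_C = 1 − X; n_D = 2X; n_I = 1.88 (inert).
n_T = Σnᵢ = 9.84 − X.
With p_i = (n_i/n_T)P, Kp = p_D^2 / (p_B^2 p_C).
Equating to 0.659 bar^-1 and solving on 0 < X < 1: X = 0.501.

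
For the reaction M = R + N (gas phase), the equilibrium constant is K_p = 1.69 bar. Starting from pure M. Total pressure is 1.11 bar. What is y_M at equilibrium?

y_M = 0.126

Let X = conversion of M (basis 1 mol M); extent of reaction ξ = X.
Mole table: n_M = 1 − X; n_R = X; n_N = X.
Total moles n_T = 1 + X.
y_i = n_i/n_T, p_i = y_i·P. K_p = p_R p_N / (p_M).
Equating to 1.69 bar and solving on 0 < X < 1: X = 0.777.
Then n_M = 0.223, n_T = 1.78, so y_M = 0.126.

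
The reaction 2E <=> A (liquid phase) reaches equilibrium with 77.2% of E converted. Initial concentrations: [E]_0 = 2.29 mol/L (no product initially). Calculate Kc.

Kc = 3.24 L/mol

Let X = conversion of E.
Concentrations: [E] = 2.29 − 2.29X; [A] = 1.15X.
At X = 0.772: [E] = 0.522, [A] = 0.884.
Kc = [A] / ([E]^2) = 3.24 L/mol.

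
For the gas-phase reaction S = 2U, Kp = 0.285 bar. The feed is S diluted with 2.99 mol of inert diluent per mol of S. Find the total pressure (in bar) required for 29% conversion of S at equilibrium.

P = 2.57 bar

Take 1 mol S as basis and let X be its fractional conversion, so ξ = X.
At extent ξ: n_S = 1 − X; n_U = 2X; n_I = 2.99 (inert).
Total moles n_T = 3.99 + X.
Kp = p_U^2 / (p_S) with p_i = (n_i/n_T)·P.
At X = 0.29: the mole-fraction product g(X) = Π y_i^ν_i = 0.1107. Since Kp = g(X)·P^{1}, P = (Kp/g)^(1/1) = (0.285/0.1107)^(1/1) = 2.57 bar.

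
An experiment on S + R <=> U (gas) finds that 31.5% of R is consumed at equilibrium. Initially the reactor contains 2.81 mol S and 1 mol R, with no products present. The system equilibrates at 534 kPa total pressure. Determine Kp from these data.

Take 1 mol R as basis and let X be its fractional conversion, so ξ = X.
At extent ξ: n_S = 2.81 − X; n_R = 1 − X; n_U = X.
Total moles n_T = 3.81 − X.
At X = 0.315: n_S = 2.5, n_R = 0.685, n_U = 0.315, n_T = 3.5.
p_i = (n_i/n_T)·P. Kp = p_U / (p_S p_R) = 0.00121 kPa^-1.

Kp = 0.00121 kPa^-1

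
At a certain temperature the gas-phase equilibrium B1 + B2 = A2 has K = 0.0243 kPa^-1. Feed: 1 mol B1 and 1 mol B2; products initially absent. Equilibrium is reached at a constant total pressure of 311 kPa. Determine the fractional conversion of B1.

Let X = conversion of B1 (basis 1 mol B1); extent of reaction ξ = X.
Species balance: n_B1 = 1 − X; n_B2 = 1 − X; n_A2 = X.
Summing: n_T = 2 − X.
Mole fractions y_i = n_i/n_T; K = p_A2 / (p_B1 p_B2) with p_i = y_i·P.
Setting this equal to 0.0243 kPa^-1 and taking the physical root (0 < X < 1) gives X = 0.658.

X = 0.658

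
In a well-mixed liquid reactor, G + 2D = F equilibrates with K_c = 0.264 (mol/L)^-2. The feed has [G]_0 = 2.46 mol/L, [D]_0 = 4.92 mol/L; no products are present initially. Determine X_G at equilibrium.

Let X = conversion of G; extent ξ = 2.46·X mol/L.
Concentrations: [G] = 2.46 − 2.46X; [D] = 4.92 − 4.92X; [F] = 2.46X.
K_c = [F] / ([G] [D]^2).
Equating to 0.264 (mol/L)^-2: the physical root is X = 0.557.

X = 0.557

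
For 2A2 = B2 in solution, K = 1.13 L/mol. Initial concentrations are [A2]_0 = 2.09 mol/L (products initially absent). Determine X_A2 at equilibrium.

Let X = conversion of A2; extent ξ = 2.09X/2 mol/L.
Concentrations: [A2] = 2.09 − 2.09X; [B2] = 1.04X.
K = [B2] / ([A2]^2).
Solving K = 1.13 for X ∈ (0,1): X = 0.634.

X = 0.634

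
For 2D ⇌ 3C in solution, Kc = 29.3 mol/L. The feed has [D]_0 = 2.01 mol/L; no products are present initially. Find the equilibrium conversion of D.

Let X = conversion of D; extent ξ = 2.01X/2 mol/L.
Concentrations: [D] = 2.01 − 2.01X; [C] = 3.01X.
Kc = [C]^3 / ([D]^2).
This equals 29.3 at X = 0.711 (the root in 0 < X < 1).

X = 0.711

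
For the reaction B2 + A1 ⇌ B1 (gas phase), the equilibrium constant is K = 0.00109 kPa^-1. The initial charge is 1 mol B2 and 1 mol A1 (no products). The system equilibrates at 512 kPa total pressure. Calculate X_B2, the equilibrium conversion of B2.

Basis: 1 mol B2 initially; let X = conversion of B2. Extent ξ = X.
Mole table: n_B2 = 1 − X; n_A1 = 1 − X; n_B1 = X.
n_T = Σnᵢ = 2 − X.
y_i = n_i/n_T, p_i = y_i·P. K = p_B1 / (p_B2 p_A1).
Substituting and setting equal to 0.00109 kPa^-1 gives a polynomial in X; the root in (0,1) is X = 0.199.

X = 0.199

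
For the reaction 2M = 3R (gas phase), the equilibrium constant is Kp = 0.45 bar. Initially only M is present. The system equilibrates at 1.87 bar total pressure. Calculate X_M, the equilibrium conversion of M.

Let X = conversion of M (basis 1 mol M); extent of reaction ξ = 0.5X.
Moles: n_M = 1 − X; n_R = 1.5X.
n_T = Σnᵢ = 1 + 0.5X.
With p_i = (n_i/n_T)P, Kp = p_R^3 / (p_M^2).
Substituting and setting equal to 0.45 bar gives a polynomial in X; the root in (0,1) is X = 0.333.

X = 0.333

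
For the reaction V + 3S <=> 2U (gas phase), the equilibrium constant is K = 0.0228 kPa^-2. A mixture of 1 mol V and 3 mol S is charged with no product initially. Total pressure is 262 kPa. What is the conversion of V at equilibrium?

Let X = conversion of V (basis 1 mol V); extent of reaction ξ = X.
Moles: n_V = 1 − X; n_S = 3 − 3X; n_U = 2X.
Total moles n_T = 4 − 2X.
Mole fractions y_i = n_i/n_T; K = p_U^2 / (p_V p_S^3) with p_i = y_i·P.
Setting this equal to 0.0228 kPa^-2 and taking the physical root (0 < X < 1) gives X = 0.862.

X = 0.862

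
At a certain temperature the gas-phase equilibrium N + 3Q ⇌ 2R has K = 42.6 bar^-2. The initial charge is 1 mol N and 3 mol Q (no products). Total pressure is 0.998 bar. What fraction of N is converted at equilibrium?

Take 1 mol N as basis and let X be its fractional conversion, so ξ = X.
At extent ξ: n_N = 1 − X; n_Q = 3 − 3X; n_R = 2X.
Summing: n_T = 4 − 2X.
Mole fractions y_i = n_i/n_T; K = p_R^2 / (p_N p_Q^3) with p_i = y_i·P.
Setting this equal to 42.6 bar^-2 and taking the physical root (0 < X < 1) gives X = 0.675.

X = 0.675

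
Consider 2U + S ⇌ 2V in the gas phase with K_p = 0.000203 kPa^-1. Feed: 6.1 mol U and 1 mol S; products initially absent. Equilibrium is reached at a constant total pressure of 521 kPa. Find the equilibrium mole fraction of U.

y_U = 0.811

Take 1 mol S as basis and let X be its fractional conversion, so ξ = X.
Mole table: n_U = 6.1 − 2X; n_S = 1 − X; n_V = 2X.
Total moles n_T = 7.1 − X.
Mole fractions y_i = n_i/n_T; K_p = p_V^2 / (p_U^2 p_S) with p_i = y_i·P.
Substituting and setting equal to 0.000203 kPa^-1 gives a polynomial in X; the root in (0,1) is X = 0.290.
Then n_U = 5.52, n_T = 6.81, so y_U = 0.811.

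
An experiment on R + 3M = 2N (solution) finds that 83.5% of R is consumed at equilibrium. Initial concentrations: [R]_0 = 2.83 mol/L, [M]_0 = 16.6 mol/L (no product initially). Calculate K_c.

Let X = conversion of R.
Concentrations: [R] = 2.83 − 2.83X; [M] = 16.6 − 8.49X; [N] = 5.66X.
At X = 0.835: [R] = 0.467, [M] = 9.51, [N] = 4.73.
K_c = [N]^2 / ([R] [M]^3) = 0.0556 (mol/L)^-2.

K_c = 0.0556 (mol/L)^-2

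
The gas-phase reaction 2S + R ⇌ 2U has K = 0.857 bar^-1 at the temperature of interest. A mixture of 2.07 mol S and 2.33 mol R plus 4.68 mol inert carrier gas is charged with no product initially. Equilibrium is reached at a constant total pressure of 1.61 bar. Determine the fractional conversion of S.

Basis: 2.07 mol S initially; let X = conversion of S. Extent ξ = 1.03X.
Mole table: n_S = 2.07 − 2.07X; n_R = 2.33 − 1.03X; n_U = 2.07X; n_I = 4.68 (inert).
n_T = Σnᵢ = 9.08 − 1.03X.
Mole fractions y_i = n_i/n_T; K = p_U^2 / (p_S^2 p_R) with p_i = y_i·P.
Equating to 0.857 bar^-1 and solving on 0 < X < 1: X = 0.358.

X = 0.358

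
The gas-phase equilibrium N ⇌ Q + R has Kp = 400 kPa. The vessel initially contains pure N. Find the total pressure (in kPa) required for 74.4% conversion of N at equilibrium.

Basis: 1 mol N initially; let X = conversion of N. Extent ξ = X.
Moles: n_N = 1 − X; n_Q = X; n_R = X.
Total moles n_T = 1 + X.
Kp = p_Q p_R / (p_N) with p_i = (n_i/n_T)·P.
At X = 0.744: the mole-fraction product g(X) = Π y_i^ν_i = 1.24. Since Kp = g(X)·P^{1}, P = (Kp/g)^(1/1) = (400/1.24)^(1/1) = 323 kPa.

P = 323 kPa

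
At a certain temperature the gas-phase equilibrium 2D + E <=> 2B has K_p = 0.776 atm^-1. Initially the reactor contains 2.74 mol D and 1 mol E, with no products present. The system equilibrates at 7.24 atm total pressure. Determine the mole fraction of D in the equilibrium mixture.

Take 1 mol E as basis and let X be its fractional conversion, so ξ = X.
Species balance: n_D = 2.74 − 2X; n_E = 1 − X; n_B = 2X.
n_T = Σnᵢ = 3.74 − X.
With p_i = (n_i/n_T)P, K_p = p_B^2 / (p_D^2 p_E).
Setting this equal to 0.776 atm^-1 and taking the physical root (0 < X < 1) gives X = 0.620.
Then n_D = 1.5, n_T = 3.12, so y_D = 0.481.

y_D = 0.481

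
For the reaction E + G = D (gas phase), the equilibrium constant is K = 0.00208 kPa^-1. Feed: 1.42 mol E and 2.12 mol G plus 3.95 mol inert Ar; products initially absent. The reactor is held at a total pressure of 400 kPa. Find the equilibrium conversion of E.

X = 0.177

Basis: 1.42 mol E initially; let X = conversion of E. Extent ξ = 1.42X.
At extent ξ: n_E = 1.42 − 1.42X; n_G = 2.12 − 1.42X; n_D = 1.42X; n_I = 3.95 (inert).
n_T = Σnᵢ = 7.49 − 1.42X.
With p_i = (n_i/n_T)P, K = p_D / (p_E p_G).
Substituting and setting equal to 0.00208 kPa^-1 gives a polynomial in X; the root in (0,1) is X = 0.177.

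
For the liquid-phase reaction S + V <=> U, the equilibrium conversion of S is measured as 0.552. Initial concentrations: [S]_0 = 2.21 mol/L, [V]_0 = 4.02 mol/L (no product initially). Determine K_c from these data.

Let X = conversion of S.
Concentrations: [S] = 2.21 − 2.21X; [V] = 4.02 − 2.21X; [U] = 2.21X.
At X = 0.552: [S] = 0.99, [V] = 2.8, [U] = 1.22.
K_c = [U] / ([S] [V]) = 0.44 L/mol.

K_c = 0.44 L/mol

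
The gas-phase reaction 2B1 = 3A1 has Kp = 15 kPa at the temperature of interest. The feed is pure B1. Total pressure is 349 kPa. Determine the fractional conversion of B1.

X = 0.207

Basis: 1 mol B1 initially; let X = conversion of B1. Extent ξ = 0.5X.
Species balance: n_B1 = 1 − X; n_A1 = 1.5X.
n_T = Σnᵢ = 1 + 0.5X.
y_i = n_i/n_T, p_i = y_i·P. Kp = p_A1^3 / (p_B1^2).
Equating to 15 kPa and solving on 0 < X < 1: X = 0.207.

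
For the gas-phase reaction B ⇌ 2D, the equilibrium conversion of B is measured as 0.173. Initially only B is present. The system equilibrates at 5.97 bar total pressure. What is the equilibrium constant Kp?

Kp = 0.737 bar

Let X = conversion of B (basis 1 mol B); extent of reaction ξ = X.
Mole table: n_B = 1 − X; n_D = 2X.
Total moles n_T = 1 + X.
At X = 0.173: n_B = 0.827, n_D = 0.346, n_T = 1.17.
p_i = (n_i/n_T)·P. Kp = p_D^2 / (p_B) = 0.737 bar.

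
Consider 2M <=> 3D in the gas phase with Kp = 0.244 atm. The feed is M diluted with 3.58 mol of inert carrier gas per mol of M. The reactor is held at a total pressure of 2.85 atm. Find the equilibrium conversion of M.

Basis: 1 mol M initially; let X = conversion of M. Extent ξ = 0.5X.
Moles: n_M = 1 − X; n_D = 1.5X; n_I = 3.58 (inert).
Total moles n_T = 4.58 + 0.5X.
y_i = n_i/n_T, p_i = y_i·P. Kp = p_D^3 / (p_M^2).
Setting this equal to 0.244 atm and taking the physical root (0 < X < 1) gives X = 0.365.

X = 0.365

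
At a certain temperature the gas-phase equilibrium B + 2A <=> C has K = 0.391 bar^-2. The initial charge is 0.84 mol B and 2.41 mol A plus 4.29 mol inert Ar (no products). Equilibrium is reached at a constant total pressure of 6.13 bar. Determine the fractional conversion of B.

Let X = conversion of B (basis 0.84 mol B); extent of reaction ξ = 0.84X.
Species balance: n_B = 0.84 − 0.84X; n_A = 2.41 − 1.68X; n_C = 0.84X; n_I = 4.29 (inert).
n_T = Σnᵢ = 7.54 − 1.68X.
y_i = n_i/n_T, p_i = y_i·P. K = p_C / (p_B p_A^2).
This yields a degree-3 equation in X; solving on (0,1), X = 0.462.

X = 0.462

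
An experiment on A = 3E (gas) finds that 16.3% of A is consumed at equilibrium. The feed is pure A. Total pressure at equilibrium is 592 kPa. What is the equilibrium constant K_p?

K_p = 2.78e+04 kPa^2

Let X = conversion of A (basis 1 mol A); extent of reaction ξ = X.
Moles: n_A = 1 − X; n_E = 3X.
Total moles n_T = 1 + 2X.
At X = 0.163: n_A = 0.837, n_E = 0.489, n_T = 1.33.
p_i = (n_i/n_T)·P. K_p = p_E^3 / (p_A) = 2.78e+04 kPa^2.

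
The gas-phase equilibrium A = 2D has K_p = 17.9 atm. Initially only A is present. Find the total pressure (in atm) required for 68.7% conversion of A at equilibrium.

Basis: 1 mol A initially; let X = conversion of A. Extent ξ = X.
Species balance: n_A = 1 − X; n_D = 2X.
Summing: n_T = 1 + X.
K_p = p_D^2 / (p_A) with p_i = (n_i/n_T)·P.
At X = 0.687: the mole-fraction product g(X) = Π y_i^ν_i = 3.575. Since K_p = g(X)·P^{1}, P = (K_p/g)^(1/1) = (17.9/3.575)^(1/1) = 5.01 atm.

P = 5.01 atm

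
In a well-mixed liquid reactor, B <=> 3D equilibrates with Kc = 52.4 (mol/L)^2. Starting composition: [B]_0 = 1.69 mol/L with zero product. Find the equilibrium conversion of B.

Let X = conversion of B; extent ξ = 1.69·X mol/L.
Concentrations: [B] = 1.69 − 1.69X; [D] = 5.07X.
Kc = [D]^3 / ([B]).
This equals 52.4 at X = 0.631 (the root in 0 < X < 1).

X = 0.631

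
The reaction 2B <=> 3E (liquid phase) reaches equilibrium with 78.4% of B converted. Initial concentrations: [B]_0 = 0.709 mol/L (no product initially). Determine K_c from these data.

Let X = conversion of B.
Concentrations: [B] = 0.709 − 0.709X; [E] = 1.06X.
At X = 0.784: [B] = 0.153, [E] = 0.834.
K_c = [E]^3 / ([B]^2) = 24.7 mol/L.

K_c = 24.7 mol/L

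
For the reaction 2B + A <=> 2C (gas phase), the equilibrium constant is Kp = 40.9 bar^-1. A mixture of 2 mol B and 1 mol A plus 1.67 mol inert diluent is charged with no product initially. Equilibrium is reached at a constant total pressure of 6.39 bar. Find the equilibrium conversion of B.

Let X = conversion of B (basis 2 mol B); extent of reaction ξ = X.
At extent ξ: n_B = 2 − 2X; n_A = 1 − X; n_C = 2X; n_I = 1.67 (inert).
Summing: n_T = 4.67 − X.
Mole fractions y_i = n_i/n_T; Kp = p_C^2 / (p_B^2 p_A) with p_i = y_i·P.
Setting this equal to 40.9 bar^-1 and taking the physical root (0 < X < 1) gives X = 0.790.

X = 0.790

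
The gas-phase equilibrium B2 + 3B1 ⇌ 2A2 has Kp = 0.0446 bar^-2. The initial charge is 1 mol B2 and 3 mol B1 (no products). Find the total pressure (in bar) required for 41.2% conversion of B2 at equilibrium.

Basis: 1 mol B2 initially; let X = conversion of B2. Extent ξ = X.
Species balance: n_B2 = 1 − X; n_B1 = 3 − 3X; n_A2 = 2X.
Summing: n_T = 4 − 2X.
Kp = p_A2^2 / (p_B2 p_B1^3) with p_i = (n_i/n_T)·P.
At X = 0.412: the mole-fraction product g(X) = Π y_i^ν_i = 2.122. Since Kp = g(X)·P^{-2}, P = (g/Kp)^(1/2) = (2.122/0.0446)^(1/2) = 6.9 bar.

P = 6.9 bar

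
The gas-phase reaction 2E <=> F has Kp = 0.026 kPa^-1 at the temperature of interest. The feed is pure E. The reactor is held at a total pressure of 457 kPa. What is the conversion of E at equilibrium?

Take 1 mol E as basis and let X be its fractional conversion, so ξ = 0.5X.
Species balance: n_E = 1 − X; n_F = 0.5X.
n_T = Σnᵢ = 1 − 0.5X.
Mole fractions y_i = n_i/n_T; Kp = p_F / (p_E^2) with p_i = y_i·P.
Setting this equal to 0.026 kPa^-1 and taking the physical root (0 < X < 1) gives X = 0.856.

X = 0.856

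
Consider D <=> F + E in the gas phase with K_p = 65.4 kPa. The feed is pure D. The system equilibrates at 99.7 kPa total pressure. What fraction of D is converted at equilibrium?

X = 0.629

Take 1 mol D as basis and let X be its fractional conversion, so ξ = X.
Mole table: n_D = 1 − X; n_F = X; n_E = X.
Total moles n_T = 1 + X.
Mole fractions y_i = n_i/n_T; K_p = p_F p_E / (p_D) with p_i = y_i·P.
Setting this equal to 65.4 kPa and taking the physical root (0 < X < 1) gives X = 0.629.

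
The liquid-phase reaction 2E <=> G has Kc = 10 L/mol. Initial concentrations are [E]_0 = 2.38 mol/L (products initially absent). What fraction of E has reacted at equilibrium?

Let X = conversion of E; extent ξ = 2.38X/2 mol/L.
Concentrations: [E] = 2.38 − 2.38X; [G] = 1.19X.
Kc = [G] / ([E]^2).
Setting equal to 10 and solving for X on (0,1) gives X = 0.865.

X = 0.865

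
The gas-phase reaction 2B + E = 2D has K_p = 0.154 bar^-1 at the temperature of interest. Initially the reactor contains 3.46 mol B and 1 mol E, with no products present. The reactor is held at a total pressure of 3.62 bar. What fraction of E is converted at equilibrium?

Basis: 1 mol E initially; let X = conversion of E. Extent ξ = X.
Species balance: n_B = 3.46 − 2X; n_E = 1 − X; n_D = 2X.
Total moles n_T = 4.46 − X.
y_i = n_i/n_T, p_i = y_i·P. K_p = p_D^2 / (p_B^2 p_E).
Substituting and setting equal to 0.154 bar^-1 gives a polynomial in X; the root in (0,1) is X = 0.388.

X = 0.388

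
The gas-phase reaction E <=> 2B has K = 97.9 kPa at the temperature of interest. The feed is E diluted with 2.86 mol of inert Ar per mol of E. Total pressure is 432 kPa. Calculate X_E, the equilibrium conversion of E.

Take 1 mol E as basis and let X be its fractional conversion, so ξ = X.
At extent ξ: n_E = 1 − X; n_B = 2X; n_I = 2.86 (inert).
Summing: n_T = 3.86 + X.
With p_i = (n_i/n_T)P, K = p_B^2 / (p_E).
Setting this equal to 97.9 kPa and taking the physical root (0 < X < 1) gives X = 0.385.

X = 0.385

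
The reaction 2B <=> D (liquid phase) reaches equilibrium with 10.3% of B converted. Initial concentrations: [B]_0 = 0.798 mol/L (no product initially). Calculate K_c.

Let X = conversion of B.
Concentrations: [B] = 0.798 − 0.798X; [D] = 0.399X.
At X = 0.103: [B] = 0.716, [D] = 0.0411.
K_c = [D] / ([B]^2) = 0.0802 L/mol.

K_c = 0.0802 L/mol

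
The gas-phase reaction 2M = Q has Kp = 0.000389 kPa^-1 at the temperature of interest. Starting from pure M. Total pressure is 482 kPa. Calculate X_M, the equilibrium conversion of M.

Take 1 mol M as basis and let X be its fractional conversion, so ξ = 0.5X.
Mole table: n_M = 1 − X; n_Q = 0.5X.
n_T = Σnᵢ = 1 − 0.5X.
y_i = n_i/n_T, p_i = y_i·P. Kp = p_Q / (p_M^2).
Substituting and setting equal to 0.000389 kPa^-1 gives a polynomial in X; the root in (0,1) is X = 0.244.

X = 0.244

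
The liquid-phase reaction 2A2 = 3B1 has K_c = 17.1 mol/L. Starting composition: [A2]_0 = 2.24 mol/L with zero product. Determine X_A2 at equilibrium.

Let X = conversion of A2; extent ξ = 2.24X/2 mol/L.
Concentrations: [A2] = 2.24 − 2.24X; [B1] = 3.36X.
K_c = [B1]^3 / ([A2]^2).
Equating to 17.1 mol/L: the physical root is X = 0.651.

X = 0.651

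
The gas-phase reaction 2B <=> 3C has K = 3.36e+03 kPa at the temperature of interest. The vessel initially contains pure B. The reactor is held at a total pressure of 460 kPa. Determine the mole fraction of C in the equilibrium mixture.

y_C = 0.757

Basis: 1 mol B initially; let X = conversion of B. Extent ξ = 0.5X.
Mole table: n_B = 1 − X; n_C = 1.5X.
Total moles n_T = 1 + 0.5X.
With p_i = (n_i/n_T)P, K = p_C^3 / (p_B^2).
Substituting and setting equal to 3.36e+03 kPa gives a polynomial in X; the root in (0,1) is X = 0.674.
Then n_C = 1.01, n_T = 1.34, so y_C = 0.757.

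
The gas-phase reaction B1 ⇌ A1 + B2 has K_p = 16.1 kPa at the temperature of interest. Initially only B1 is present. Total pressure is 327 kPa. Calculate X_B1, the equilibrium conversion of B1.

X = 0.217

Take 1 mol B1 as basis and let X be its fractional conversion, so ξ = X.
Moles: n_B1 = 1 − X; n_A1 = X; n_B2 = X.
Summing: n_T = 1 + X.
With p_i = (n_i/n_T)P, K_p = p_A1 p_B2 / (p_B1).
Setting this equal to 16.1 kPa and taking the physical root (0 < X < 1) gives X = 0.217.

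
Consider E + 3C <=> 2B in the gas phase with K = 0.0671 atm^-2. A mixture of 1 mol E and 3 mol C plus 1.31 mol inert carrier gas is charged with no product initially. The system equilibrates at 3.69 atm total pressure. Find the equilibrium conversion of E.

X = 0.275

Let X = conversion of E (basis 1 mol E); extent of reaction ξ = X.
Moles: n_E = 1 − X; n_C = 3 − 3X; n_B = 2X; n_I = 1.31 (inert).
n_T = Σnᵢ = 5.31 − 2X.
Mole fractions y_i = n_i/n_T; K = p_B^2 / (p_E p_C^3) with p_i = y_i·P.
This yields a degree-4 equation in X; solving on (0,1), X = 0.275.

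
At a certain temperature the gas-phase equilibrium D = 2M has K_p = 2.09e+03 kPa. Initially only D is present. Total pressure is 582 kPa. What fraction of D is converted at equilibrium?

X = 0.688

Take 1 mol D as basis and let X be its fractional conversion, so ξ = X.
At extent ξ: n_D = 1 − X; n_M = 2X.
Summing: n_T = 1 + X.
Mole fractions y_i = n_i/n_T; K_p = p_M^2 / (p_D) with p_i = y_i·P.
Substituting and setting equal to 2.09e+03 kPa gives a polynomial in X; the root in (0,1) is X = 0.688.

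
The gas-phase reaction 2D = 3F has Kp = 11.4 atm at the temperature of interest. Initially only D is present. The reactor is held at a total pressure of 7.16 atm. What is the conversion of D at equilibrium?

X = 0.517

Let X = conversion of D (basis 1 mol D); extent of reaction ξ = 0.5X.
At extent ξ: n_D = 1 − X; n_F = 1.5X.
n_T = Σnᵢ = 1 + 0.5X.
With p_i = (n_i/n_T)P, Kp = p_F^3 / (p_D^2).
Substituting and setting equal to 11.4 atm gives a polynomial in X; the root in (0,1) is X = 0.517.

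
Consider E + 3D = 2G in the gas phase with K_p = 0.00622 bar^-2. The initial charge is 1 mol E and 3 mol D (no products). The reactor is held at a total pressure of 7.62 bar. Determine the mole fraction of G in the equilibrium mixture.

y_G = 0.143

Let X = conversion of E (basis 1 mol E); extent of reaction ξ = X.
Species balance: n_E = 1 − X; n_D = 3 − 3X; n_G = 2X.
n_T = Σnᵢ = 4 − 2X.
y_i = n_i/n_T, p_i = y_i·P. K_p = p_G^2 / (p_E p_D^3).
Setting this equal to 0.00622 bar^-2 and taking the physical root (0 < X < 1) gives X = 0.251.
Then n_G = 0.501, n_T = 3.5, so y_G = 0.143.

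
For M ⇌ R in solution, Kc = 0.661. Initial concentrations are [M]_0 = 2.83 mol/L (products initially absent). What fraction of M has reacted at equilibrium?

Let X = conversion of M; extent ξ = 2.83·X mol/L.
Concentrations: [M] = 2.83 − 2.83X; [R] = 2.83X.
Kc = [R] / ([M]).
Setting equal to 0.661 and solving for X on (0,1) gives X = 0.398.

X = 0.398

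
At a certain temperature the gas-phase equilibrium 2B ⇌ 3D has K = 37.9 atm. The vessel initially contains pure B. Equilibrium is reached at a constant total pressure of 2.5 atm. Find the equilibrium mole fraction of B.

Take 1 mol B as basis and let X be its fractional conversion, so ξ = 0.5X.
Species balance: n_B = 1 − X; n_D = 1.5X.
Total moles n_T = 1 + 0.5X.
With p_i = (n_i/n_T)P, K = p_D^3 / (p_B^2).
Setting this equal to 37.9 atm and taking the physical root (0 < X < 1) gives X = 0.742.
Then n_B = 0.258, n_T = 1.37, so y_B = 0.188.

y_B = 0.188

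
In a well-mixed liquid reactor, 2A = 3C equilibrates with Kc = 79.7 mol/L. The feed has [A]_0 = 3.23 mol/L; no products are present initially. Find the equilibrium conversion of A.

Let X = conversion of A; extent ξ = 3.23X/2 mol/L.
Concentrations: [A] = 3.23 − 3.23X; [C] = 4.84X.
Kc = [C]^3 / ([A]^2).
Solving Kc = 79.7 for X ∈ (0,1): X = 0.757.

X = 0.757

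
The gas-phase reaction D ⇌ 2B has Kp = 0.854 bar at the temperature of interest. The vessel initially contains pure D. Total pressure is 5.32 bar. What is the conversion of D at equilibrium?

Basis: 1 mol D initially; let X = conversion of D. Extent ξ = X.
Species balance: n_D = 1 − X; n_B = 2X.
Total moles n_T = 1 + X.
Mole fractions y_i = n_i/n_T; Kp = p_B^2 / (p_D) with p_i = y_i·P.
This yields a degree-2 equation in X; solving on (0,1), X = 0.196.

X = 0.196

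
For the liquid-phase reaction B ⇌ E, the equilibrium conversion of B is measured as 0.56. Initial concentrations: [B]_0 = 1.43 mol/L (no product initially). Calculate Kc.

Kc = 1.27

Let X = conversion of B.
Concentrations: [B] = 1.43 − 1.43X; [E] = 1.43X.
At X = 0.56: [B] = 0.629, [E] = 0.801.
Kc = [E] / ([B]) = 1.27.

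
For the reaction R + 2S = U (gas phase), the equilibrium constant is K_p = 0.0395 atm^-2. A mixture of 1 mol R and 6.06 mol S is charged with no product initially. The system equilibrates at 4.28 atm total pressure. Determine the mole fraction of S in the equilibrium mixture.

Take 1 mol R as basis and let X be its fractional conversion, so ξ = X.
Species balance: n_R = 1 − X; n_S = 6.06 − 2X; n_U = X.
n_T = Σnᵢ = 7.06 − 2X.
y_i = n_i/n_T, p_i = y_i·P. K_p = p_U / (p_R p_S^2).
This yields a degree-3 equation in X; solving on (0,1), X = 0.340.
Then n_S = 5.38, n_T = 6.38, so y_S = 0.843.

y_S = 0.843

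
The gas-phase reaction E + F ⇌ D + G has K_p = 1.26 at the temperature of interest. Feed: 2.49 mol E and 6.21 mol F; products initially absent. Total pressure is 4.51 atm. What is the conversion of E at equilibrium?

Take 2.49 mol E as basis and let X be its fractional conversion, so ξ = 2.49X.
Mole table: n_E = 2.49 − 2.49X; n_F = 6.21 − 2.49X; n_D = 2.49X; n_G = 2.49X.
Since Δν = 0, n_T = 8.7 throughout.
With p_i = (n_i/n_T)P, K_p = p_D p_G / (p_E p_F).
Equating to 1.26 and solving on 0 < X < 1: X = 0.747.

X = 0.747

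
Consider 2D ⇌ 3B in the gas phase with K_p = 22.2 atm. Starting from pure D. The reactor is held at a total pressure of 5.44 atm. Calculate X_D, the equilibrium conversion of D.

X = 0.616

Basis: 1 mol D initially; let X = conversion of D. Extent ξ = 0.5X.
Mole table: n_D = 1 − X; n_B = 1.5X.
n_T = Σnᵢ = 1 + 0.5X.
y_i = n_i/n_T, p_i = y_i·P. K_p = p_B^3 / (p_D^2).
Equating to 22.2 atm and solving on 0 < X < 1: X = 0.616.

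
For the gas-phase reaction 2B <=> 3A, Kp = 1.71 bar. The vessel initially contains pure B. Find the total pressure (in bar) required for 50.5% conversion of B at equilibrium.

P = 1.21 bar

Basis: 1 mol B initially; let X = conversion of B. Extent ξ = 0.5X.
Moles: n_B = 1 − X; n_A = 1.5X.
Summing: n_T = 1 + 0.5X.
Kp = p_A^3 / (p_B^2) with p_i = (n_i/n_T)·P.
At X = 0.505: the mole-fraction product g(X) = Π y_i^ν_i = 1.416. Since Kp = g(X)·P^{1}, P = (Kp/g)^(1/1) = (1.71/1.416)^(1/1) = 1.21 bar.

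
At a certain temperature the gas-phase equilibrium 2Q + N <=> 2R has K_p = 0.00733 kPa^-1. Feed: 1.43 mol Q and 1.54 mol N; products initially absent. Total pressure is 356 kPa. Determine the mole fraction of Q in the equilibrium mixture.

y_Q = 0.264

Take 1.43 mol Q as basis and let X be its fractional conversion, so ξ = 0.715X.
At extent ξ: n_Q = 1.43 − 1.43X; n_N = 1.54 − 0.715X; n_R = 1.43X.
Summing: n_T = 2.97 − 0.715X.
With p_i = (n_i/n_T)P, K_p = p_R^2 / (p_Q^2 p_N).
Equating to 0.00733 kPa^-1 and solving on 0 < X < 1: X = 0.520.
Then n_Q = 0.686, n_T = 2.6, so y_Q = 0.264.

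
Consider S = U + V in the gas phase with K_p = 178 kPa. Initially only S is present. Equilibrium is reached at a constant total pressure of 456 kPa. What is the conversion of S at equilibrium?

X = 0.530

Let X = conversion of S (basis 1 mol S); extent of reaction ξ = X.
At extent ξ: n_S = 1 − X; n_U = X; n_V = X.
n_T = Σnᵢ = 1 + X.
Mole fractions y_i = n_i/n_T; K_p = p_U p_V / (p_S) with p_i = y_i·P.
Setting this equal to 178 kPa and taking the physical root (0 < X < 1) gives X = 0.530.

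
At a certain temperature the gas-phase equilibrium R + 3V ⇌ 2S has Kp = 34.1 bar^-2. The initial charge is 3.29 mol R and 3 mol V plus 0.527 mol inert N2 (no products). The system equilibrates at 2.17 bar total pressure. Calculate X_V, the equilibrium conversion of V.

Take 3 mol V as basis and let X be its fractional conversion, so ξ = X.
Species balance: n_R = 3.29 − X; n_V = 3 − 3X; n_S = 2X; n_I = 0.527 (inert).
Summing: n_T = 6.82 − 2X.
Mole fractions y_i = n_i/n_T; Kp = p_S^2 / (p_R p_V^3) with p_i = y_i·P.
Equating to 34.1 bar^-2 and solving on 0 < X < 1: X = 0.812.

X = 0.812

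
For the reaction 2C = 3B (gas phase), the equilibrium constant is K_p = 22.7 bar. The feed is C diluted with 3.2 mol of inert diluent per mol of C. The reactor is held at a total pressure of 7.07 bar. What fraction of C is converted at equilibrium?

X = 0.712

Take 1 mol C as basis and let X be its fractional conversion, so ξ = 0.5X.
Moles: n_C = 1 − X; n_B = 1.5X; n_I = 3.2 (inert).
Summing: n_T = 4.2 + 0.5X.
y_i = n_i/n_T, p_i = y_i·P. K_p = p_B^3 / (p_C^2).
Setting this equal to 22.7 bar and taking the physical root (0 < X < 1) gives X = 0.712.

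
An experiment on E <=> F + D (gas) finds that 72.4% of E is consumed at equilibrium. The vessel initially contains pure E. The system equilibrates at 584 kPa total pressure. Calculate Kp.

Kp = 643 kPa

Let X = conversion of E (basis 1 mol E); extent of reaction ξ = X.
Mole table: n_E = 1 − X; n_F = X; n_D = X.
Summing: n_T = 1 + X.
At X = 0.724: n_E = 0.276, n_F = 0.724, n_D = 0.724, n_T = 1.72.
p_i = (n_i/n_T)·P. Kp = p_F p_D / (p_E) = 643 kPa.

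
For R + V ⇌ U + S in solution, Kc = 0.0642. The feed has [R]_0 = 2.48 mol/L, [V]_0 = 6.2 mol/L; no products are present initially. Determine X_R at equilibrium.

Let X = conversion of R; extent ξ = 2.48·X mol/L.
Concentrations: [R] = 2.48 − 2.48X; [V] = 6.2 − 2.48X; [U] = 2.48X; [S] = 2.48X.
Kc = [U] [S] / ([R] [V]).
This equals 0.0642 at X = 0.311 (the root in 0 < X < 1).

X = 0.311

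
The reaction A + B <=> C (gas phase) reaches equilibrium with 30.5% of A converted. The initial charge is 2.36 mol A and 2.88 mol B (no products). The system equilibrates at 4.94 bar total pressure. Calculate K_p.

Basis: 2.36 mol A initially; let X = conversion of A. Extent ξ = 2.36X.
Species balance: n_A = 2.36 − 2.36X; n_B = 2.88 − 2.36X; n_C = 2.36X.
Total moles n_T = 5.24 − 2.36X.
At X = 0.305: n_A = 1.64, n_B = 2.16, n_C = 0.72, n_T = 4.52.
p_i = (n_i/n_T)·P. K_p = p_C / (p_A p_B) = 0.186 bar^-1.

K_p = 0.186 bar^-1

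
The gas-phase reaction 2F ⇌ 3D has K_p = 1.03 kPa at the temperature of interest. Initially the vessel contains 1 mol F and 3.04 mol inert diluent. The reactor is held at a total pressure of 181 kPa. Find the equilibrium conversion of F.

X = 0.169

Take 1 mol F as basis and let X be its fractional conversion, so ξ = 0.5X.
Species balance: n_F = 1 − X; n_D = 1.5X; n_I = 3.04 (inert).
Summing: n_T = 4.04 + 0.5X.
y_i = n_i/n_T, p_i = y_i·P. K_p = p_D^3 / (p_F^2).
Setting this equal to 1.03 kPa and taking the physical root (0 < X < 1) gives X = 0.169.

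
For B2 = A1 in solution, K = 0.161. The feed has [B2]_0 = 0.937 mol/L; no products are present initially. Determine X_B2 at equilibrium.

X = 0.139

Let X = conversion of B2; extent ξ = 0.937·X mol/L.
Concentrations: [B2] = 0.937 − 0.937X; [A1] = 0.937X.
K = [A1] / ([B2]).
Equating to 0.161: the physical root is X = 0.139.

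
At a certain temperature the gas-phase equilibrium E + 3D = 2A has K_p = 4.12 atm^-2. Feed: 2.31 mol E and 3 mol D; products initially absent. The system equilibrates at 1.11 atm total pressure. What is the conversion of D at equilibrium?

X = 0.552

Basis: 3 mol D initially; let X = conversion of D. Extent ξ = X.
Species balance: n_E = 2.31 − X; n_D = 3 − 3X; n_A = 2X.
n_T = Σnᵢ = 5.31 − 2X.
With p_i = (n_i/n_T)P, K_p = p_A^2 / (p_E p_D^3).
Substituting and setting equal to 4.12 atm^-2 gives a polynomial in X; the root in (0,1) is X = 0.552.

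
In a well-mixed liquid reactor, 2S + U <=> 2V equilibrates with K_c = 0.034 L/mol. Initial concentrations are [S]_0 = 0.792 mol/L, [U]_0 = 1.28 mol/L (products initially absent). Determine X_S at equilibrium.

X = 0.169

Let X = conversion of S; extent ξ = 0.792X/2 mol/L.
Concentrations: [S] = 0.792 − 0.792X; [U] = 1.28 − 0.396X; [V] = 0.792X.
K_c = [V]^2 / ([S]^2 [U]).
Equating to 0.034 L/mol: the physical root is X = 0.169.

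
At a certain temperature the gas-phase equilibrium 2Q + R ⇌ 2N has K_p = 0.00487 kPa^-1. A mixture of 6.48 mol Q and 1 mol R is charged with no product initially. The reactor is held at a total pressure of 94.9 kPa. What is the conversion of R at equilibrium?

Take 1 mol R as basis and let X be its fractional conversion, so ξ = X.
Mole table: n_Q = 6.48 − 2X; n_R = 1 − X; n_N = 2X.
n_T = Σnᵢ = 7.48 − X.
With p_i = (n_i/n_T)P, K_p = p_N^2 / (p_Q^2 p_R).
Equating to 0.00487 kPa^-1 and solving on 0 < X < 1: X = 0.499.

X = 0.499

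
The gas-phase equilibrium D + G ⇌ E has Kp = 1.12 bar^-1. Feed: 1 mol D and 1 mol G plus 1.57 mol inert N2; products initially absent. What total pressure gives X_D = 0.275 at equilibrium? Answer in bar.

Basis: 1 mol D initially; let X = conversion of D. Extent ξ = X.
At extent ξ: n_D = 1 − X; n_G = 1 − X; n_E = X; n_I = 1.57 (inert).
Total moles n_T = 3.57 − X.
Kp = p_E / (p_D p_G) with p_i = (n_i/n_T)·P.
At X = 0.275: the mole-fraction product g(X) = Π y_i^ν_i = 1.724. Since Kp = g(X)·P^{-1}, P = (g/Kp)^(1/1) = (1.724/1.12)^(1/1) = 1.54 bar.

P = 1.54 bar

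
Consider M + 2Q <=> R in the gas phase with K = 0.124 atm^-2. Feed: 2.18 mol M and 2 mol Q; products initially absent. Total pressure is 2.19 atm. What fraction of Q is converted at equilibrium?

Take 2 mol Q as basis and let X be its fractional conversion, so ξ = X.
Species balance: n_M = 2.18 − X; n_Q = 2 − 2X; n_R = X.
Summing: n_T = 4.18 − 2X.
y_i = n_i/n_T, p_i = y_i·P. K = p_R / (p_M p_Q^2).
This yields a degree-3 equation in X; solving on (0,1), X = 0.208.

X = 0.208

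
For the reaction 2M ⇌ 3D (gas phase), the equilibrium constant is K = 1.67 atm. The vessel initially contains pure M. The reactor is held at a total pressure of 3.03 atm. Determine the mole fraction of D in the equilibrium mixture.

Basis: 1 mol M initially; let X = conversion of M. Extent ξ = 0.5X.
Species balance: n_M = 1 − X; n_D = 1.5X.
Summing: n_T = 1 + 0.5X.
Mole fractions y_i = n_i/n_T; K = p_D^3 / (p_M^2) with p_i = y_i·P.
Equating to 1.67 atm and solving on 0 < X < 1: X = 0.409.
Then n_D = 0.614, n_T = 1.2, so y_D = 0.510.

y_D = 0.510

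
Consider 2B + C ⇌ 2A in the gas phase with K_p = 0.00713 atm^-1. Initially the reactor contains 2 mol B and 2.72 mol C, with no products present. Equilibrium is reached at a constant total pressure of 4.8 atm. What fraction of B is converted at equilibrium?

Take 2 mol B as basis and let X be its fractional conversion, so ξ = X.
Mole table: n_B = 2 − 2X; n_C = 2.72 − X; n_A = 2X.
n_T = Σnᵢ = 4.72 − X.
With p_i = (n_i/n_T)P, K_p = p_A^2 / (p_B^2 p_C).
Setting this equal to 0.00713 atm^-1 and taking the physical root (0 < X < 1) gives X = 0.122.

X = 0.122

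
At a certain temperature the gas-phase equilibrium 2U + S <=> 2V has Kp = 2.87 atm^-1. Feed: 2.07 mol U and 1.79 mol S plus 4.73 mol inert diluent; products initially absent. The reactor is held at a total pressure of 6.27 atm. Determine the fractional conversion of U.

X = 0.617

Basis: 2.07 mol U initially; let X = conversion of U. Extent ξ = 1.03X.
Mole table: n_U = 2.07 − 2.07X; n_S = 1.79 − 1.03X; n_V = 2.07X; n_I = 4.73 (inert).
Summing: n_T = 8.59 − 1.03X.
With p_i = (n_i/n_T)P, Kp = p_V^2 / (p_U^2 p_S).
Equating to 2.87 atm^-1 and solving on 0 < X < 1: X = 0.617.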